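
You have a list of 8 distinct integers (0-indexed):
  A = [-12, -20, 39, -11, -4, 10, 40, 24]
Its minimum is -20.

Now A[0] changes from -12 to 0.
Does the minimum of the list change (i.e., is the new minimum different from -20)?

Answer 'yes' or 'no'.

Old min = -20
Change: A[0] -12 -> 0
Changed element was NOT the min; min changes only if 0 < -20.
New min = -20; changed? no

Answer: no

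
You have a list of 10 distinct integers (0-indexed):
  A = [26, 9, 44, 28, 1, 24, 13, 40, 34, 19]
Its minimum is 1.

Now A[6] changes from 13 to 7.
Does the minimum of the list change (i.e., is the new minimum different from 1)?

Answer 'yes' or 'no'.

Answer: no

Derivation:
Old min = 1
Change: A[6] 13 -> 7
Changed element was NOT the min; min changes only if 7 < 1.
New min = 1; changed? no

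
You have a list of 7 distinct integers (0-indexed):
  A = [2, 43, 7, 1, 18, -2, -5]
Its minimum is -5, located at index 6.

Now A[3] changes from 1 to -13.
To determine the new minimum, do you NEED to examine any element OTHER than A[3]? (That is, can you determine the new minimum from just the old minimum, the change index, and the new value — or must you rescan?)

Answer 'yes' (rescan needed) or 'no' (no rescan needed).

Answer: no

Derivation:
Old min = -5 at index 6
Change at index 3: 1 -> -13
Index 3 was NOT the min. New min = min(-5, -13). No rescan of other elements needed.
Needs rescan: no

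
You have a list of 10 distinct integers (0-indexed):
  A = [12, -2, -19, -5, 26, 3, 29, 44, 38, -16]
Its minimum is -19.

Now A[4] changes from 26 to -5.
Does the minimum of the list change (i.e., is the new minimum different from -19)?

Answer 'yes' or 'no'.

Answer: no

Derivation:
Old min = -19
Change: A[4] 26 -> -5
Changed element was NOT the min; min changes only if -5 < -19.
New min = -19; changed? no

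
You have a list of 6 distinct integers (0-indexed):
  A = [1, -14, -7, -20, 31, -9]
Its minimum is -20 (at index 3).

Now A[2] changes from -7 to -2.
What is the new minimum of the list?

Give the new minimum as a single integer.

Old min = -20 (at index 3)
Change: A[2] -7 -> -2
Changed element was NOT the old min.
  New min = min(old_min, new_val) = min(-20, -2) = -20

Answer: -20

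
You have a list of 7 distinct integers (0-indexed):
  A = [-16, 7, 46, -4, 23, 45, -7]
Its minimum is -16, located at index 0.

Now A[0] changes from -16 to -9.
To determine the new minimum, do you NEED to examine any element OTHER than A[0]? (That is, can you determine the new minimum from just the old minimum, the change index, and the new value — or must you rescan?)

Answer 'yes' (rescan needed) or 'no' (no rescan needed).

Old min = -16 at index 0
Change at index 0: -16 -> -9
Index 0 WAS the min and new value -9 > old min -16. Must rescan other elements to find the new min.
Needs rescan: yes

Answer: yes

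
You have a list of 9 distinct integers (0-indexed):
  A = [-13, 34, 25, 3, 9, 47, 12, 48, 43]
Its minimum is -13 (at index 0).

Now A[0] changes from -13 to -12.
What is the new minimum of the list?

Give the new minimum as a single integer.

Old min = -13 (at index 0)
Change: A[0] -13 -> -12
Changed element WAS the min. Need to check: is -12 still <= all others?
  Min of remaining elements: 3
  New min = min(-12, 3) = -12

Answer: -12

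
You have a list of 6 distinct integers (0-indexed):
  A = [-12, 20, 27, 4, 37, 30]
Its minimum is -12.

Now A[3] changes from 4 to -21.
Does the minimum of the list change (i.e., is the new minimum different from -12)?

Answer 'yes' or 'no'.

Answer: yes

Derivation:
Old min = -12
Change: A[3] 4 -> -21
Changed element was NOT the min; min changes only if -21 < -12.
New min = -21; changed? yes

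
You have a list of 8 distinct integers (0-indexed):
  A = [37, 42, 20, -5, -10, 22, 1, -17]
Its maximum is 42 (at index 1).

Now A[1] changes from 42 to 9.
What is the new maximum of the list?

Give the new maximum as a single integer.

Answer: 37

Derivation:
Old max = 42 (at index 1)
Change: A[1] 42 -> 9
Changed element WAS the max -> may need rescan.
  Max of remaining elements: 37
  New max = max(9, 37) = 37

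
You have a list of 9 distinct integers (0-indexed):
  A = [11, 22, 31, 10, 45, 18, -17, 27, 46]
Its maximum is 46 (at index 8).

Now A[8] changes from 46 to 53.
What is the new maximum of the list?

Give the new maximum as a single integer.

Answer: 53

Derivation:
Old max = 46 (at index 8)
Change: A[8] 46 -> 53
Changed element WAS the max -> may need rescan.
  Max of remaining elements: 45
  New max = max(53, 45) = 53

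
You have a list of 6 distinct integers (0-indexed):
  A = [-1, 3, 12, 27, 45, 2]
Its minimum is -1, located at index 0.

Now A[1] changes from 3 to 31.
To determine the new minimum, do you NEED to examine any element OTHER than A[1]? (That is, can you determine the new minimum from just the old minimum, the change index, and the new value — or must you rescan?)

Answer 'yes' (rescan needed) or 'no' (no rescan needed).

Answer: no

Derivation:
Old min = -1 at index 0
Change at index 1: 3 -> 31
Index 1 was NOT the min. New min = min(-1, 31). No rescan of other elements needed.
Needs rescan: no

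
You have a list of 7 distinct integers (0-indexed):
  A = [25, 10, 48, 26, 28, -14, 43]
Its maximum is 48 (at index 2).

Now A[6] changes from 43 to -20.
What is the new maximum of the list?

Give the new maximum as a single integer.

Old max = 48 (at index 2)
Change: A[6] 43 -> -20
Changed element was NOT the old max.
  New max = max(old_max, new_val) = max(48, -20) = 48

Answer: 48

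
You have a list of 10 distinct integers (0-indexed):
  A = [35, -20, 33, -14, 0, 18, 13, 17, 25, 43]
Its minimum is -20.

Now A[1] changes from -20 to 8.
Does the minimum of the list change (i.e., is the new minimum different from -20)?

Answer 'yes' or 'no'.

Old min = -20
Change: A[1] -20 -> 8
Changed element was the min; new min must be rechecked.
New min = -14; changed? yes

Answer: yes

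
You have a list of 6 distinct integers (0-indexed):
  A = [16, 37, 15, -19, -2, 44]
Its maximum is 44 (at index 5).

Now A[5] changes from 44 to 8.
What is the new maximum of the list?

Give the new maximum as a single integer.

Old max = 44 (at index 5)
Change: A[5] 44 -> 8
Changed element WAS the max -> may need rescan.
  Max of remaining elements: 37
  New max = max(8, 37) = 37

Answer: 37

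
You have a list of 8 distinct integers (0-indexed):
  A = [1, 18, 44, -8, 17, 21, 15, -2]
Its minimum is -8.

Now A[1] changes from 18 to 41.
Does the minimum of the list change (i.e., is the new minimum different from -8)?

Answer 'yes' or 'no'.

Answer: no

Derivation:
Old min = -8
Change: A[1] 18 -> 41
Changed element was NOT the min; min changes only if 41 < -8.
New min = -8; changed? no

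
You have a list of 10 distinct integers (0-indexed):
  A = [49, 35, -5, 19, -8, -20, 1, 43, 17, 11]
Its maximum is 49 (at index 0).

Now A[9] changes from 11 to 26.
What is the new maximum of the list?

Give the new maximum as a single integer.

Old max = 49 (at index 0)
Change: A[9] 11 -> 26
Changed element was NOT the old max.
  New max = max(old_max, new_val) = max(49, 26) = 49

Answer: 49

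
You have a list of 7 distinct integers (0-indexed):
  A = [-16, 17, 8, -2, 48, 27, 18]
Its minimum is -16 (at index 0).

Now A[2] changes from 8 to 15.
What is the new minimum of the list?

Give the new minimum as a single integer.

Answer: -16

Derivation:
Old min = -16 (at index 0)
Change: A[2] 8 -> 15
Changed element was NOT the old min.
  New min = min(old_min, new_val) = min(-16, 15) = -16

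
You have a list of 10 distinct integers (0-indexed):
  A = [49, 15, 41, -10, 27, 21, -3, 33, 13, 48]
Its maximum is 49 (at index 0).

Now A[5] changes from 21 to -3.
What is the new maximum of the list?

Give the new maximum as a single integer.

Answer: 49

Derivation:
Old max = 49 (at index 0)
Change: A[5] 21 -> -3
Changed element was NOT the old max.
  New max = max(old_max, new_val) = max(49, -3) = 49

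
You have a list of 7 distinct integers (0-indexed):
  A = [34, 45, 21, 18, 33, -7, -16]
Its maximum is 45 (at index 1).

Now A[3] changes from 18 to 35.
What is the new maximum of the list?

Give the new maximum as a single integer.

Old max = 45 (at index 1)
Change: A[3] 18 -> 35
Changed element was NOT the old max.
  New max = max(old_max, new_val) = max(45, 35) = 45

Answer: 45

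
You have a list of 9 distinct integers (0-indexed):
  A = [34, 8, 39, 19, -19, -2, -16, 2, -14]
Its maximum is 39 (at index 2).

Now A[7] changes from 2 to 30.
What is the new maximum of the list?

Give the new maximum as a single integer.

Old max = 39 (at index 2)
Change: A[7] 2 -> 30
Changed element was NOT the old max.
  New max = max(old_max, new_val) = max(39, 30) = 39

Answer: 39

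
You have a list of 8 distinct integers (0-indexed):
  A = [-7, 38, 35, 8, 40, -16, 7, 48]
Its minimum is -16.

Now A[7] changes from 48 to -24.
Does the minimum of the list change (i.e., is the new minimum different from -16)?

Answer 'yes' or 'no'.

Answer: yes

Derivation:
Old min = -16
Change: A[7] 48 -> -24
Changed element was NOT the min; min changes only if -24 < -16.
New min = -24; changed? yes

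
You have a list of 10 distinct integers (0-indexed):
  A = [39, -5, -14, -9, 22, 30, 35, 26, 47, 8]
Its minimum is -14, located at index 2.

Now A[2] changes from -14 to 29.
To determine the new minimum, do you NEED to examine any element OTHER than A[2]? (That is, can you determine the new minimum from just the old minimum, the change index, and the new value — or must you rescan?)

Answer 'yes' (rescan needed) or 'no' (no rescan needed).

Answer: yes

Derivation:
Old min = -14 at index 2
Change at index 2: -14 -> 29
Index 2 WAS the min and new value 29 > old min -14. Must rescan other elements to find the new min.
Needs rescan: yes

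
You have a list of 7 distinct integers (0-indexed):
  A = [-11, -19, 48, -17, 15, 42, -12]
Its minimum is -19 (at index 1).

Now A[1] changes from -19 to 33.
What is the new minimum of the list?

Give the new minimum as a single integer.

Answer: -17

Derivation:
Old min = -19 (at index 1)
Change: A[1] -19 -> 33
Changed element WAS the min. Need to check: is 33 still <= all others?
  Min of remaining elements: -17
  New min = min(33, -17) = -17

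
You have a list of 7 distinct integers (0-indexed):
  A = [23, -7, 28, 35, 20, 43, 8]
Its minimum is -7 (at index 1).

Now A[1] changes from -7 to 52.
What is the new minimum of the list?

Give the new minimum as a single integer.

Answer: 8

Derivation:
Old min = -7 (at index 1)
Change: A[1] -7 -> 52
Changed element WAS the min. Need to check: is 52 still <= all others?
  Min of remaining elements: 8
  New min = min(52, 8) = 8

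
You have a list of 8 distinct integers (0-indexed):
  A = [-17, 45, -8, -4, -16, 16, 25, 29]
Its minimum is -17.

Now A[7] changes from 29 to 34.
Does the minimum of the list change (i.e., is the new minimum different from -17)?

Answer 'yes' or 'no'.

Old min = -17
Change: A[7] 29 -> 34
Changed element was NOT the min; min changes only if 34 < -17.
New min = -17; changed? no

Answer: no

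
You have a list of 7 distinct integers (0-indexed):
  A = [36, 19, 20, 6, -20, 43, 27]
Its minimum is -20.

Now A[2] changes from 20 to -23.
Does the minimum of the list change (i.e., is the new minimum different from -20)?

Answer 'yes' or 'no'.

Old min = -20
Change: A[2] 20 -> -23
Changed element was NOT the min; min changes only if -23 < -20.
New min = -23; changed? yes

Answer: yes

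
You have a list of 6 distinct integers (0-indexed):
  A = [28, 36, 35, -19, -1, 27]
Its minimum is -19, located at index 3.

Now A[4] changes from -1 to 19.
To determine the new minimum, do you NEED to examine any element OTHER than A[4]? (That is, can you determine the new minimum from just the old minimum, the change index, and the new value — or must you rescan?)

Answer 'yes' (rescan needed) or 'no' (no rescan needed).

Old min = -19 at index 3
Change at index 4: -1 -> 19
Index 4 was NOT the min. New min = min(-19, 19). No rescan of other elements needed.
Needs rescan: no

Answer: no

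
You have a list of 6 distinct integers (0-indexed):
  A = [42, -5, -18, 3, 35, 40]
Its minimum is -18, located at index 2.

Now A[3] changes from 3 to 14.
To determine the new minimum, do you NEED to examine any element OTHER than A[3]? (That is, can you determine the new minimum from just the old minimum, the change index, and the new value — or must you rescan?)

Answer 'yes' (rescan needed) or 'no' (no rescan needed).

Old min = -18 at index 2
Change at index 3: 3 -> 14
Index 3 was NOT the min. New min = min(-18, 14). No rescan of other elements needed.
Needs rescan: no

Answer: no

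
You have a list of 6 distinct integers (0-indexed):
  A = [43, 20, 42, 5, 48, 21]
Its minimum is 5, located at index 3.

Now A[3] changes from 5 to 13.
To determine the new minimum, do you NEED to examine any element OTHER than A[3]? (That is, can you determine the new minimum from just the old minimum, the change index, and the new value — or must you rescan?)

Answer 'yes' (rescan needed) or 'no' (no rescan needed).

Answer: yes

Derivation:
Old min = 5 at index 3
Change at index 3: 5 -> 13
Index 3 WAS the min and new value 13 > old min 5. Must rescan other elements to find the new min.
Needs rescan: yes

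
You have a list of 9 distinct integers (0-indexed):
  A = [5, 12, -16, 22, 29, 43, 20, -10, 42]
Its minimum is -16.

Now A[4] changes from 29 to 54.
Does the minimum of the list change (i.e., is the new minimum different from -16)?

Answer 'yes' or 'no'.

Answer: no

Derivation:
Old min = -16
Change: A[4] 29 -> 54
Changed element was NOT the min; min changes only if 54 < -16.
New min = -16; changed? no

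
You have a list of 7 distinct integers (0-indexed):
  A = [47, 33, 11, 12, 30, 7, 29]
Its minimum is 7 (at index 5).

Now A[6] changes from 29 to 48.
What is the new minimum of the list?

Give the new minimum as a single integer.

Old min = 7 (at index 5)
Change: A[6] 29 -> 48
Changed element was NOT the old min.
  New min = min(old_min, new_val) = min(7, 48) = 7

Answer: 7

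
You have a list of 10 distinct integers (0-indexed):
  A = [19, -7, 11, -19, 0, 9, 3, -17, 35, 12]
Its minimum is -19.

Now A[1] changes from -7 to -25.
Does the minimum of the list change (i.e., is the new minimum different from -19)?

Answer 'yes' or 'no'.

Old min = -19
Change: A[1] -7 -> -25
Changed element was NOT the min; min changes only if -25 < -19.
New min = -25; changed? yes

Answer: yes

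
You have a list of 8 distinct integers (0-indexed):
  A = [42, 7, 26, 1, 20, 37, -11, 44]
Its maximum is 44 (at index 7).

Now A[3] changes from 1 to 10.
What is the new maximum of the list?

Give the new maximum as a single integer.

Old max = 44 (at index 7)
Change: A[3] 1 -> 10
Changed element was NOT the old max.
  New max = max(old_max, new_val) = max(44, 10) = 44

Answer: 44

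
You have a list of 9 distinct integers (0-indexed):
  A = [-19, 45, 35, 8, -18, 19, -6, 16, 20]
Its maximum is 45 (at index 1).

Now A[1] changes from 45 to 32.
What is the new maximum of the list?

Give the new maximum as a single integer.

Answer: 35

Derivation:
Old max = 45 (at index 1)
Change: A[1] 45 -> 32
Changed element WAS the max -> may need rescan.
  Max of remaining elements: 35
  New max = max(32, 35) = 35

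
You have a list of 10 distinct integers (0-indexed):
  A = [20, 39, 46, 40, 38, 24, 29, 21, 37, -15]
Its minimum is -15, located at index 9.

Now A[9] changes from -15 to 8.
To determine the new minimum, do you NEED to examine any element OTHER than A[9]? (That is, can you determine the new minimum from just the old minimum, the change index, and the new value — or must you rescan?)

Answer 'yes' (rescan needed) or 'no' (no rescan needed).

Old min = -15 at index 9
Change at index 9: -15 -> 8
Index 9 WAS the min and new value 8 > old min -15. Must rescan other elements to find the new min.
Needs rescan: yes

Answer: yes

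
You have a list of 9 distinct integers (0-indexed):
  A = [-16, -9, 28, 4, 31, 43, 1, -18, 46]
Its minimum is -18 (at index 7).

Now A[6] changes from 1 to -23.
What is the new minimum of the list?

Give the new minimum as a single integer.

Answer: -23

Derivation:
Old min = -18 (at index 7)
Change: A[6] 1 -> -23
Changed element was NOT the old min.
  New min = min(old_min, new_val) = min(-18, -23) = -23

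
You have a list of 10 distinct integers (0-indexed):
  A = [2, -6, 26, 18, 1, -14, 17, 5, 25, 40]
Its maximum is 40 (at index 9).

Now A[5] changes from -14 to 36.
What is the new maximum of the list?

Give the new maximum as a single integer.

Old max = 40 (at index 9)
Change: A[5] -14 -> 36
Changed element was NOT the old max.
  New max = max(old_max, new_val) = max(40, 36) = 40

Answer: 40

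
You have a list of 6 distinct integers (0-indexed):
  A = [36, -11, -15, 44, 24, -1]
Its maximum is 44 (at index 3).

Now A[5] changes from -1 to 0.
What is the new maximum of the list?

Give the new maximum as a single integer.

Answer: 44

Derivation:
Old max = 44 (at index 3)
Change: A[5] -1 -> 0
Changed element was NOT the old max.
  New max = max(old_max, new_val) = max(44, 0) = 44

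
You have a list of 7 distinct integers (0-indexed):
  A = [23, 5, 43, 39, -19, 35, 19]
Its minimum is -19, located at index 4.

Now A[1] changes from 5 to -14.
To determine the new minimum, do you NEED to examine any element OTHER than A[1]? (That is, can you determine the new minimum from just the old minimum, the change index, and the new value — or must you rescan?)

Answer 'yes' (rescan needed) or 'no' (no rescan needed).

Answer: no

Derivation:
Old min = -19 at index 4
Change at index 1: 5 -> -14
Index 1 was NOT the min. New min = min(-19, -14). No rescan of other elements needed.
Needs rescan: no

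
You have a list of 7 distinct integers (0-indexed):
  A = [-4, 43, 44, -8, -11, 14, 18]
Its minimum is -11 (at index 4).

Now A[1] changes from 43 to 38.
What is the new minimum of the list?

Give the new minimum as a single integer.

Old min = -11 (at index 4)
Change: A[1] 43 -> 38
Changed element was NOT the old min.
  New min = min(old_min, new_val) = min(-11, 38) = -11

Answer: -11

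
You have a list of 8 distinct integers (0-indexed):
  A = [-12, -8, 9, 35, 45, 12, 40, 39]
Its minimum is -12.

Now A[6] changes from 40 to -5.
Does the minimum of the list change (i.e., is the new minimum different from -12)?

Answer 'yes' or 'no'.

Answer: no

Derivation:
Old min = -12
Change: A[6] 40 -> -5
Changed element was NOT the min; min changes only if -5 < -12.
New min = -12; changed? no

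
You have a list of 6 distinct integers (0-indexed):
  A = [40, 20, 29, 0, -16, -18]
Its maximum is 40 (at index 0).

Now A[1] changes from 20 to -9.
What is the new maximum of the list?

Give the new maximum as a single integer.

Old max = 40 (at index 0)
Change: A[1] 20 -> -9
Changed element was NOT the old max.
  New max = max(old_max, new_val) = max(40, -9) = 40

Answer: 40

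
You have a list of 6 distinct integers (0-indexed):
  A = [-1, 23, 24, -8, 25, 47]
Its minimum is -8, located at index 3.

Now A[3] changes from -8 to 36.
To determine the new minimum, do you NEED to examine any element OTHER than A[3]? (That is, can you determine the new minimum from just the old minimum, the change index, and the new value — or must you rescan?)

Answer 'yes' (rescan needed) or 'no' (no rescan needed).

Old min = -8 at index 3
Change at index 3: -8 -> 36
Index 3 WAS the min and new value 36 > old min -8. Must rescan other elements to find the new min.
Needs rescan: yes

Answer: yes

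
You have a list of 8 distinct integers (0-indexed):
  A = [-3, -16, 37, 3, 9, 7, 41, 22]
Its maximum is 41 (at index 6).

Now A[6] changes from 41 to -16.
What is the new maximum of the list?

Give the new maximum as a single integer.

Old max = 41 (at index 6)
Change: A[6] 41 -> -16
Changed element WAS the max -> may need rescan.
  Max of remaining elements: 37
  New max = max(-16, 37) = 37

Answer: 37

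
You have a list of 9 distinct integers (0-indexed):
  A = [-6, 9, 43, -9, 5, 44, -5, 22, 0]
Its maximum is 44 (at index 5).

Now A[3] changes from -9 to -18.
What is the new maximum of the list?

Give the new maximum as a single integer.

Answer: 44

Derivation:
Old max = 44 (at index 5)
Change: A[3] -9 -> -18
Changed element was NOT the old max.
  New max = max(old_max, new_val) = max(44, -18) = 44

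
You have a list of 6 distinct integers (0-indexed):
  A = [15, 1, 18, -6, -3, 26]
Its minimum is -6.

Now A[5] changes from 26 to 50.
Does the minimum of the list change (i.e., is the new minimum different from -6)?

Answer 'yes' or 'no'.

Answer: no

Derivation:
Old min = -6
Change: A[5] 26 -> 50
Changed element was NOT the min; min changes only if 50 < -6.
New min = -6; changed? no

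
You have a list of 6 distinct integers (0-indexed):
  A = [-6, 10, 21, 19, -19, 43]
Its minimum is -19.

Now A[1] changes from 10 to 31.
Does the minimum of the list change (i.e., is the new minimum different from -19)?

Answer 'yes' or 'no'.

Old min = -19
Change: A[1] 10 -> 31
Changed element was NOT the min; min changes only if 31 < -19.
New min = -19; changed? no

Answer: no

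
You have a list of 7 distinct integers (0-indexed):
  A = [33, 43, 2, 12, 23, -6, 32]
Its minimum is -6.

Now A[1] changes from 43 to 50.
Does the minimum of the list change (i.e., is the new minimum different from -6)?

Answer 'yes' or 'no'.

Old min = -6
Change: A[1] 43 -> 50
Changed element was NOT the min; min changes only if 50 < -6.
New min = -6; changed? no

Answer: no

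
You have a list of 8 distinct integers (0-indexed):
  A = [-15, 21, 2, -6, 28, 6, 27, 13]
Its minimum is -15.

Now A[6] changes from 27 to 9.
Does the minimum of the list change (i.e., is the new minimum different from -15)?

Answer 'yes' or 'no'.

Answer: no

Derivation:
Old min = -15
Change: A[6] 27 -> 9
Changed element was NOT the min; min changes only if 9 < -15.
New min = -15; changed? no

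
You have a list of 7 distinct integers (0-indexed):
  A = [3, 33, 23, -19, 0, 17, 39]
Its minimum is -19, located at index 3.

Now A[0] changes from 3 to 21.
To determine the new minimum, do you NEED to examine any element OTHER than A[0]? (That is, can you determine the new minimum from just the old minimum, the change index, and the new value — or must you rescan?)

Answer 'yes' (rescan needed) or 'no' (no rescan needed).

Old min = -19 at index 3
Change at index 0: 3 -> 21
Index 0 was NOT the min. New min = min(-19, 21). No rescan of other elements needed.
Needs rescan: no

Answer: no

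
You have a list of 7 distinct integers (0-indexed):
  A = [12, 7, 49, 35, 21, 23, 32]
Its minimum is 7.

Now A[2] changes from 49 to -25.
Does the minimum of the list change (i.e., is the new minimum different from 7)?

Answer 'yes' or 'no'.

Old min = 7
Change: A[2] 49 -> -25
Changed element was NOT the min; min changes only if -25 < 7.
New min = -25; changed? yes

Answer: yes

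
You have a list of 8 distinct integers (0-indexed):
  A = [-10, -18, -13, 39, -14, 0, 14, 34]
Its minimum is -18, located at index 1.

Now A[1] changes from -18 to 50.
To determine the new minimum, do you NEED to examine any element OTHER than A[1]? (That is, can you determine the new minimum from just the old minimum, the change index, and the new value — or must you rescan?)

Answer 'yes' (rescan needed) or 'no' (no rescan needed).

Old min = -18 at index 1
Change at index 1: -18 -> 50
Index 1 WAS the min and new value 50 > old min -18. Must rescan other elements to find the new min.
Needs rescan: yes

Answer: yes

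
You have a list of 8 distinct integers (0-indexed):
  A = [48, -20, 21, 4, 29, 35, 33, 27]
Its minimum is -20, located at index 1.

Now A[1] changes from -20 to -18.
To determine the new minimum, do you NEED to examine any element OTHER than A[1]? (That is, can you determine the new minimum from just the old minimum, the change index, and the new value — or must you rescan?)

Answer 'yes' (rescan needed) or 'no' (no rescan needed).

Old min = -20 at index 1
Change at index 1: -20 -> -18
Index 1 WAS the min and new value -18 > old min -20. Must rescan other elements to find the new min.
Needs rescan: yes

Answer: yes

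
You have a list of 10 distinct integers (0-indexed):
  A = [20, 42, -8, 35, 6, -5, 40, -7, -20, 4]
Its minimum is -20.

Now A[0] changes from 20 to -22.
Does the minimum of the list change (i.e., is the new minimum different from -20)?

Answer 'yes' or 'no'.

Old min = -20
Change: A[0] 20 -> -22
Changed element was NOT the min; min changes only if -22 < -20.
New min = -22; changed? yes

Answer: yes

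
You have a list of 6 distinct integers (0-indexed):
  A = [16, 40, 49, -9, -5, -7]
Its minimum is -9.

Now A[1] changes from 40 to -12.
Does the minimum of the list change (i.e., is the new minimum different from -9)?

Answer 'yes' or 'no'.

Answer: yes

Derivation:
Old min = -9
Change: A[1] 40 -> -12
Changed element was NOT the min; min changes only if -12 < -9.
New min = -12; changed? yes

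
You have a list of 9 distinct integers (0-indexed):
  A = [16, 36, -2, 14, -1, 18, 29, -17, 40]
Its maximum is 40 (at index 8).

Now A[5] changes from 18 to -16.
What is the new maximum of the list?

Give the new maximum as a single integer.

Old max = 40 (at index 8)
Change: A[5] 18 -> -16
Changed element was NOT the old max.
  New max = max(old_max, new_val) = max(40, -16) = 40

Answer: 40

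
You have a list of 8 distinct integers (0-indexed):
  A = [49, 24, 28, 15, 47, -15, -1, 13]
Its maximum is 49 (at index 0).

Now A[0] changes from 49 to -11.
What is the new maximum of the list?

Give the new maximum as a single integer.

Old max = 49 (at index 0)
Change: A[0] 49 -> -11
Changed element WAS the max -> may need rescan.
  Max of remaining elements: 47
  New max = max(-11, 47) = 47

Answer: 47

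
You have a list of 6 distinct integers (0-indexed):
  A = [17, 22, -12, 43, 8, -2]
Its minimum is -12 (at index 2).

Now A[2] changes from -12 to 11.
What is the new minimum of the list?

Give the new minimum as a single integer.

Old min = -12 (at index 2)
Change: A[2] -12 -> 11
Changed element WAS the min. Need to check: is 11 still <= all others?
  Min of remaining elements: -2
  New min = min(11, -2) = -2

Answer: -2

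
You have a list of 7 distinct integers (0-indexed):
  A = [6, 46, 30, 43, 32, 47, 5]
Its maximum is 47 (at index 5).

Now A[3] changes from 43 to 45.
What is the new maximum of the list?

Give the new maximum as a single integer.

Old max = 47 (at index 5)
Change: A[3] 43 -> 45
Changed element was NOT the old max.
  New max = max(old_max, new_val) = max(47, 45) = 47

Answer: 47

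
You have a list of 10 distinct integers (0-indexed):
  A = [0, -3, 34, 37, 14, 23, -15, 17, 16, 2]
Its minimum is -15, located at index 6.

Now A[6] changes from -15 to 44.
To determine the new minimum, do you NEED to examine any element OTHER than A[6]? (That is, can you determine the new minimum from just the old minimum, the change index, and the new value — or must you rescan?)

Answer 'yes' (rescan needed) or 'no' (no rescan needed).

Answer: yes

Derivation:
Old min = -15 at index 6
Change at index 6: -15 -> 44
Index 6 WAS the min and new value 44 > old min -15. Must rescan other elements to find the new min.
Needs rescan: yes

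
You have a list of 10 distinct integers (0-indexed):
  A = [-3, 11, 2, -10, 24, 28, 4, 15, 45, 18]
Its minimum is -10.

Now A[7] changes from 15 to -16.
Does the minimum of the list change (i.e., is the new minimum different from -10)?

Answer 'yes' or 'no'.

Answer: yes

Derivation:
Old min = -10
Change: A[7] 15 -> -16
Changed element was NOT the min; min changes only if -16 < -10.
New min = -16; changed? yes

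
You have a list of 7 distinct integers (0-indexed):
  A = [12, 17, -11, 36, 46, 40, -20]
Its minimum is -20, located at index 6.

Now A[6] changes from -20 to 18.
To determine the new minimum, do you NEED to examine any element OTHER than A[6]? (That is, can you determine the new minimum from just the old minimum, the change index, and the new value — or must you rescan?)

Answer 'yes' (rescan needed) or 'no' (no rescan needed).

Answer: yes

Derivation:
Old min = -20 at index 6
Change at index 6: -20 -> 18
Index 6 WAS the min and new value 18 > old min -20. Must rescan other elements to find the new min.
Needs rescan: yes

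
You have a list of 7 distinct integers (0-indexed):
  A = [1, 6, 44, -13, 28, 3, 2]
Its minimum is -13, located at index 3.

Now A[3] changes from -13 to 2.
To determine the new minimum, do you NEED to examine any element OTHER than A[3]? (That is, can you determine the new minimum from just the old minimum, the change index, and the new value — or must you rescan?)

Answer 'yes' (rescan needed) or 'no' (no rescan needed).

Old min = -13 at index 3
Change at index 3: -13 -> 2
Index 3 WAS the min and new value 2 > old min -13. Must rescan other elements to find the new min.
Needs rescan: yes

Answer: yes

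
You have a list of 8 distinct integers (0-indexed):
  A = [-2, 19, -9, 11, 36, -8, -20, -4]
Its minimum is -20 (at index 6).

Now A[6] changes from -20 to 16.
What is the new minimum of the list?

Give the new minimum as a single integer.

Old min = -20 (at index 6)
Change: A[6] -20 -> 16
Changed element WAS the min. Need to check: is 16 still <= all others?
  Min of remaining elements: -9
  New min = min(16, -9) = -9

Answer: -9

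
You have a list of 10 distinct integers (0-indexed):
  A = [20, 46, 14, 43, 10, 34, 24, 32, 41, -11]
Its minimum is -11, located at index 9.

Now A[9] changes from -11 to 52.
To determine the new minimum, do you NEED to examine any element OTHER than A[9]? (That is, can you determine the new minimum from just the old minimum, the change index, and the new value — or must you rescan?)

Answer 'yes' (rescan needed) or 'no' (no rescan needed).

Answer: yes

Derivation:
Old min = -11 at index 9
Change at index 9: -11 -> 52
Index 9 WAS the min and new value 52 > old min -11. Must rescan other elements to find the new min.
Needs rescan: yes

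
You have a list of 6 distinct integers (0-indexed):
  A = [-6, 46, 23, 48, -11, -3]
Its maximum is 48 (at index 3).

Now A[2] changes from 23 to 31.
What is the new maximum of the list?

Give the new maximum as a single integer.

Old max = 48 (at index 3)
Change: A[2] 23 -> 31
Changed element was NOT the old max.
  New max = max(old_max, new_val) = max(48, 31) = 48

Answer: 48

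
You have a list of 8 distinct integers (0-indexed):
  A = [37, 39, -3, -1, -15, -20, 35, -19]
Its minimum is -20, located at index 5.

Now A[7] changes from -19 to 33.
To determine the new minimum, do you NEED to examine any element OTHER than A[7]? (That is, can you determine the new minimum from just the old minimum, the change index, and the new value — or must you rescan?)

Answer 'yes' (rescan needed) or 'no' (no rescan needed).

Old min = -20 at index 5
Change at index 7: -19 -> 33
Index 7 was NOT the min. New min = min(-20, 33). No rescan of other elements needed.
Needs rescan: no

Answer: no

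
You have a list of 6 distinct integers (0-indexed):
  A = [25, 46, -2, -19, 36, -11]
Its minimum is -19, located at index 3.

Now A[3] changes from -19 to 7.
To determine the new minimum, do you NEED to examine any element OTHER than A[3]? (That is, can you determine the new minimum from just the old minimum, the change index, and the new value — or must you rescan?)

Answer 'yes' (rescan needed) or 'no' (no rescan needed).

Old min = -19 at index 3
Change at index 3: -19 -> 7
Index 3 WAS the min and new value 7 > old min -19. Must rescan other elements to find the new min.
Needs rescan: yes

Answer: yes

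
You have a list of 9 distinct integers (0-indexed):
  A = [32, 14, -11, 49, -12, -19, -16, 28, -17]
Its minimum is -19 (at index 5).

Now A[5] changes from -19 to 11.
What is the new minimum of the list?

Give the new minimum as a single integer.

Old min = -19 (at index 5)
Change: A[5] -19 -> 11
Changed element WAS the min. Need to check: is 11 still <= all others?
  Min of remaining elements: -17
  New min = min(11, -17) = -17

Answer: -17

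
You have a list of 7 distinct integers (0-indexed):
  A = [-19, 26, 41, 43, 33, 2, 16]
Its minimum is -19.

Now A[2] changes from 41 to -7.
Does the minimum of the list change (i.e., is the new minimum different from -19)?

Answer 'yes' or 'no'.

Answer: no

Derivation:
Old min = -19
Change: A[2] 41 -> -7
Changed element was NOT the min; min changes only if -7 < -19.
New min = -19; changed? no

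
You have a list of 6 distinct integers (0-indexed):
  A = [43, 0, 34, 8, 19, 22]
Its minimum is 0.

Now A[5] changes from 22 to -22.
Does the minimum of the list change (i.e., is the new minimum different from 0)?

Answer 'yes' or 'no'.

Answer: yes

Derivation:
Old min = 0
Change: A[5] 22 -> -22
Changed element was NOT the min; min changes only if -22 < 0.
New min = -22; changed? yes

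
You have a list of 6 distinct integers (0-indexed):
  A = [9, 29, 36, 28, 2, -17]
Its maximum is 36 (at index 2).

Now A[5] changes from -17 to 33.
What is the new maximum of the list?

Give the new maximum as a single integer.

Answer: 36

Derivation:
Old max = 36 (at index 2)
Change: A[5] -17 -> 33
Changed element was NOT the old max.
  New max = max(old_max, new_val) = max(36, 33) = 36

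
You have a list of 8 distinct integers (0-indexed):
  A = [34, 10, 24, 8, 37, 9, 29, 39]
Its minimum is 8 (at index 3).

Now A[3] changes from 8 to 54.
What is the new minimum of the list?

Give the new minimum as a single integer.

Old min = 8 (at index 3)
Change: A[3] 8 -> 54
Changed element WAS the min. Need to check: is 54 still <= all others?
  Min of remaining elements: 9
  New min = min(54, 9) = 9

Answer: 9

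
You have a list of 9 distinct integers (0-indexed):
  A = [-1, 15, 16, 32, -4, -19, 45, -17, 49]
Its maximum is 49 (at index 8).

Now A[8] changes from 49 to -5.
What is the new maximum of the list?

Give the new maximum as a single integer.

Answer: 45

Derivation:
Old max = 49 (at index 8)
Change: A[8] 49 -> -5
Changed element WAS the max -> may need rescan.
  Max of remaining elements: 45
  New max = max(-5, 45) = 45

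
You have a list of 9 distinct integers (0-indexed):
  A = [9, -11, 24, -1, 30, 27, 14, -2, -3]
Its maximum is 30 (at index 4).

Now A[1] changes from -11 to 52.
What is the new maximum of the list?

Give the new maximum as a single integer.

Old max = 30 (at index 4)
Change: A[1] -11 -> 52
Changed element was NOT the old max.
  New max = max(old_max, new_val) = max(30, 52) = 52

Answer: 52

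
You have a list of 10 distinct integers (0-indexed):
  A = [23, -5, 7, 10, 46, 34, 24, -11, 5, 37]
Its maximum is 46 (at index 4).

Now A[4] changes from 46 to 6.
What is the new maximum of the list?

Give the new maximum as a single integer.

Old max = 46 (at index 4)
Change: A[4] 46 -> 6
Changed element WAS the max -> may need rescan.
  Max of remaining elements: 37
  New max = max(6, 37) = 37

Answer: 37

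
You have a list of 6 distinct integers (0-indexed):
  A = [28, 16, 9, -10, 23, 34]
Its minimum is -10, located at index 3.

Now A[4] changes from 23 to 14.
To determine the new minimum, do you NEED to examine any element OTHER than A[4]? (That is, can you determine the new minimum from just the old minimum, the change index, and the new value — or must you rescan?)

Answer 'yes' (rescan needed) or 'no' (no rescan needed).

Answer: no

Derivation:
Old min = -10 at index 3
Change at index 4: 23 -> 14
Index 4 was NOT the min. New min = min(-10, 14). No rescan of other elements needed.
Needs rescan: no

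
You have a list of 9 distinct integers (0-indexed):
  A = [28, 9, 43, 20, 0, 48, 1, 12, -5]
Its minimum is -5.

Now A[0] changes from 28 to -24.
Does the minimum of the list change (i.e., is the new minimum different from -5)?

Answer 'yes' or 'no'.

Old min = -5
Change: A[0] 28 -> -24
Changed element was NOT the min; min changes only if -24 < -5.
New min = -24; changed? yes

Answer: yes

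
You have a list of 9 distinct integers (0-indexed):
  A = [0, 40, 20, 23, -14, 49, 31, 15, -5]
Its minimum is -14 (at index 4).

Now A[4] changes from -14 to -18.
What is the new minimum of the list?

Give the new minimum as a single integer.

Answer: -18

Derivation:
Old min = -14 (at index 4)
Change: A[4] -14 -> -18
Changed element WAS the min. Need to check: is -18 still <= all others?
  Min of remaining elements: -5
  New min = min(-18, -5) = -18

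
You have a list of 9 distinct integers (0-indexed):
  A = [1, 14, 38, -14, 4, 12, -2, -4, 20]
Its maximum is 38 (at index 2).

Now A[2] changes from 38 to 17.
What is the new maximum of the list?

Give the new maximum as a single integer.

Old max = 38 (at index 2)
Change: A[2] 38 -> 17
Changed element WAS the max -> may need rescan.
  Max of remaining elements: 20
  New max = max(17, 20) = 20

Answer: 20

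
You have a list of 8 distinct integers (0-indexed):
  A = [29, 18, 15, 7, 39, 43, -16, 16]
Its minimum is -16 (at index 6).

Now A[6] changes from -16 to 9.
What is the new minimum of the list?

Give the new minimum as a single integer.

Answer: 7

Derivation:
Old min = -16 (at index 6)
Change: A[6] -16 -> 9
Changed element WAS the min. Need to check: is 9 still <= all others?
  Min of remaining elements: 7
  New min = min(9, 7) = 7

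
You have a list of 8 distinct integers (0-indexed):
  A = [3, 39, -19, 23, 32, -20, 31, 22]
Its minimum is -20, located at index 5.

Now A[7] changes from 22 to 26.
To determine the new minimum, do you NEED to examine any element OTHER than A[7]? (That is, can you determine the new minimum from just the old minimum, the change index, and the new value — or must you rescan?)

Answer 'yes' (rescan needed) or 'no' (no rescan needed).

Answer: no

Derivation:
Old min = -20 at index 5
Change at index 7: 22 -> 26
Index 7 was NOT the min. New min = min(-20, 26). No rescan of other elements needed.
Needs rescan: no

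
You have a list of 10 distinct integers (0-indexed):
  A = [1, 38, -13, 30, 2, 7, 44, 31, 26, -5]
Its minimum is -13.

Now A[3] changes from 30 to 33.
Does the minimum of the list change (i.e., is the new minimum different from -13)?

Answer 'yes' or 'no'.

Answer: no

Derivation:
Old min = -13
Change: A[3] 30 -> 33
Changed element was NOT the min; min changes only if 33 < -13.
New min = -13; changed? no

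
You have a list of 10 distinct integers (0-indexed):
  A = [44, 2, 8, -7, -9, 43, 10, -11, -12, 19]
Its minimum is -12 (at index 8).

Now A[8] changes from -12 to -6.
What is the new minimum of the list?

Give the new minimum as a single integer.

Old min = -12 (at index 8)
Change: A[8] -12 -> -6
Changed element WAS the min. Need to check: is -6 still <= all others?
  Min of remaining elements: -11
  New min = min(-6, -11) = -11

Answer: -11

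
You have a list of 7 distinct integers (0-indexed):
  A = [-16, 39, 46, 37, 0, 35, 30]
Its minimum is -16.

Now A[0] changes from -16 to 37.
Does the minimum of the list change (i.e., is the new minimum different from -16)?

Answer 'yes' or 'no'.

Answer: yes

Derivation:
Old min = -16
Change: A[0] -16 -> 37
Changed element was the min; new min must be rechecked.
New min = 0; changed? yes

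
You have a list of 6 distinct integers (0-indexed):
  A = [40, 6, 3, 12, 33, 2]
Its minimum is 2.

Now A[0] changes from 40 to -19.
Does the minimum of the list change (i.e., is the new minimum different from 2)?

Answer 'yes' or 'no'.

Answer: yes

Derivation:
Old min = 2
Change: A[0] 40 -> -19
Changed element was NOT the min; min changes only if -19 < 2.
New min = -19; changed? yes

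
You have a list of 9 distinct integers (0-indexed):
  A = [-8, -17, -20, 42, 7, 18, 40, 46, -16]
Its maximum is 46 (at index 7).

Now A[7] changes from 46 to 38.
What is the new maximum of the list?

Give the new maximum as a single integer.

Old max = 46 (at index 7)
Change: A[7] 46 -> 38
Changed element WAS the max -> may need rescan.
  Max of remaining elements: 42
  New max = max(38, 42) = 42

Answer: 42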